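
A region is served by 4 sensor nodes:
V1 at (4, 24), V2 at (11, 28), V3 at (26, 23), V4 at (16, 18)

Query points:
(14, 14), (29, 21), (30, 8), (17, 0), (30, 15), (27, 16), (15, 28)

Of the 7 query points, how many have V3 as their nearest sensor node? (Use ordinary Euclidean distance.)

(14, 14) — d² to each: V1:200, V2:205, V3:225, V4:20 → nearest is V4
(29, 21) — d² to each: V1:634, V2:373, V3:13, V4:178 → nearest is V3
(30, 8) — d² to each: V1:932, V2:761, V3:241, V4:296 → nearest is V3
(17, 0) — d² to each: V1:745, V2:820, V3:610, V4:325 → nearest is V4
(30, 15) — d² to each: V1:757, V2:530, V3:80, V4:205 → nearest is V3
(27, 16) — d² to each: V1:593, V2:400, V3:50, V4:125 → nearest is V3
(15, 28) — d² to each: V1:137, V2:16, V3:146, V4:101 → nearest is V2
4 of the 7 points have V3 as nearest.

4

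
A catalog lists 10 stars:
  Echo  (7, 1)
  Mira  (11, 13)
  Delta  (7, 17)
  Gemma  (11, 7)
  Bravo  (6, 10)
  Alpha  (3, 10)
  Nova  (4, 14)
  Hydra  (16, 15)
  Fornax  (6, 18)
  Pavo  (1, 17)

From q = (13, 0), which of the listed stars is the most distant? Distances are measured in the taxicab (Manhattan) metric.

Pavo

d(q, Echo) = 6 + 1 = 7
d(q, Mira) = 2 + 13 = 15
d(q, Delta) = 6 + 17 = 23
d(q, Gemma) = 2 + 7 = 9
d(q, Bravo) = 7 + 10 = 17
d(q, Alpha) = 10 + 10 = 20
d(q, Nova) = 9 + 14 = 23
d(q, Hydra) = 3 + 15 = 18
d(q, Fornax) = 7 + 18 = 25
d(q, Pavo) = 12 + 17 = 29
The largest is to Pavo.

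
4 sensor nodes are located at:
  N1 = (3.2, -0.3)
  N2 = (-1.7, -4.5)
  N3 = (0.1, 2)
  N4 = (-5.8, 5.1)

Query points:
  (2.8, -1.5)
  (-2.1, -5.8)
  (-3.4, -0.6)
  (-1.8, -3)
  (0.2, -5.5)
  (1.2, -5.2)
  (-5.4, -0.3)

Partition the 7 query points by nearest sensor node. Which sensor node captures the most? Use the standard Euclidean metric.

N2

(2.8, -1.5) — d² to each: N1:1.6, N2:29.25, N3:19.54, N4:117.52 → nearest is N1
(-2.1, -5.8) — d² to each: N1:58.34, N2:1.85, N3:65.68, N4:132.5 → nearest is N2
(-3.4, -0.6) — d² to each: N1:43.65, N2:18.1, N3:19.01, N4:38.25 → nearest is N2
(-1.8, -3) — d² to each: N1:32.29, N2:2.26, N3:28.61, N4:81.61 → nearest is N2
(0.2, -5.5) — d² to each: N1:36.04, N2:4.61, N3:56.26, N4:148.36 → nearest is N2
(1.2, -5.2) — d² to each: N1:28.01, N2:8.9, N3:53.05, N4:155.09 → nearest is N2
(-5.4, -0.3) — d² to each: N1:73.96, N2:31.33, N3:35.54, N4:29.32 → nearest is N4
Tally — N1:1, N2:5, N4:1. N2 captures the most (5).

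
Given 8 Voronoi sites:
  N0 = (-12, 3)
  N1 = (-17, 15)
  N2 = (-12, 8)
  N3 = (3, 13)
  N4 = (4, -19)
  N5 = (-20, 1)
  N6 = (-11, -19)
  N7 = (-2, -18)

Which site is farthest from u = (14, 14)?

Compare squared distances (the ordering matches that of the actual distances):
|uN0|² = 676 + 121 = 797
|uN1|² = 961 + 1 = 962
|uN2|² = 676 + 36 = 712
|uN3|² = 121 + 1 = 122
|uN4|² = 100 + 1089 = 1189
|uN5|² = 1156 + 169 = 1325
|uN6|² = 625 + 1089 = 1714
|uN7|² = 256 + 1024 = 1280
The largest is to N6.

N6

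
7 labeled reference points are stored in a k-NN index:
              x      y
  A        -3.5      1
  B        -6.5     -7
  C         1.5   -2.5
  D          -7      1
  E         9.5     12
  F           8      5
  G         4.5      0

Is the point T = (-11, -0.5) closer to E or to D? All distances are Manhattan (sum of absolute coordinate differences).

d(T,E) = |-11−9.5| + |-0.5−12| = 20.5 + 12.5 = 33
d(T,D) = |-11−(-7)| + |-0.5−1| = 4 + 1.5 = 5.5
33 > 5.5, so D is closer.

D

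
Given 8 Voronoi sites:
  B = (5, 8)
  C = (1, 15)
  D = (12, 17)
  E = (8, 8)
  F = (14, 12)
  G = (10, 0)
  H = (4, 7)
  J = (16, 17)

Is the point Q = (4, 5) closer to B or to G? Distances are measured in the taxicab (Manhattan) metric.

B

d(Q,B) = |4−5| + |5−8| = 1 + 3 = 4
d(Q,G) = |4−10| + |5−0| = 6 + 5 = 11
4 < 11, so B is closer.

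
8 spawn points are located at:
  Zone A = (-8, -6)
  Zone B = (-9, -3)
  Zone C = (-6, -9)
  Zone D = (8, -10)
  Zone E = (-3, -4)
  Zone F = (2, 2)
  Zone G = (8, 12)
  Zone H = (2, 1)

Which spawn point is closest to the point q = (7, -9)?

Zone D

Since √ is increasing, it suffices to compare squared distances:
d²(q, Zone A) = (7−(-8))² + (-9−(-6))² = 225 + 9 = 234
d²(q, Zone B) = (7−(-9))² + (-9−(-3))² = 256 + 36 = 292
d²(q, Zone C) = (7−(-6))² + (-9−(-9))² = 169 + 0 = 169
d²(q, Zone D) = (7−8)² + (-9−(-10))² = 1 + 1 = 2
d²(q, Zone E) = (7−(-3))² + (-9−(-4))² = 100 + 25 = 125
d²(q, Zone F) = (7−2)² + (-9−2)² = 25 + 121 = 146
d²(q, Zone G) = (7−8)² + (-9−12)² = 1 + 441 = 442
d²(q, Zone H) = (7−2)² + (-9−1)² = 25 + 100 = 125
Minimum is at Zone D.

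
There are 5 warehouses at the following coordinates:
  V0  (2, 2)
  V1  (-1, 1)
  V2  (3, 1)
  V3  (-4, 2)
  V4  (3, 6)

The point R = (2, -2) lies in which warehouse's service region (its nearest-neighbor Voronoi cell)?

V2

Squared Euclidean distances:
|RV0|² = (2−2)² + (-2−2)² = 0 + 16 = 16
|RV1|² = (2−(-1))² + (-2−1)² = 9 + 9 = 18
|RV2|² = (2−3)² + (-2−1)² = 1 + 9 = 10
|RV3|² = (2−(-4))² + (-2−2)² = 36 + 16 = 52
|RV4|² = (2−3)² + (-2−6)² = 1 + 64 = 65
The smallest is to V2, so R lies in the Voronoi region of V2.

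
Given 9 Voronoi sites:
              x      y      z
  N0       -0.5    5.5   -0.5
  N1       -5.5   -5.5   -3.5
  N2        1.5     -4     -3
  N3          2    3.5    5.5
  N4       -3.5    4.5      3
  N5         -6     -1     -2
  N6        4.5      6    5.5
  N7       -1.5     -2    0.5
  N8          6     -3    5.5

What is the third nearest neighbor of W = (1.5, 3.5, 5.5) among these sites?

N4

Squared Euclidean distances:
|WN0|² = (1.5−(-0.5))² + (3.5−5.5)² + (5.5−(-0.5))² = 4 + 4 + 36 = 44
|WN1|² = (1.5−(-5.5))² + (3.5−(-5.5))² + (5.5−(-3.5))² = 49 + 81 + 81 = 211
|WN2|² = (1.5−1.5)² + (3.5−(-4))² + (5.5−(-3))² = 0 + 56.25 + 72.25 = 128.5
|WN3|² = (1.5−2)² + (3.5−3.5)² + (5.5−5.5)² = 0.25 + 0 + 0 = 0.25
|WN4|² = (1.5−(-3.5))² + (3.5−4.5)² + (5.5−3)² = 25 + 1 + 6.25 = 32.25
|WN5|² = (1.5−(-6))² + (3.5−(-1))² + (5.5−(-2))² = 56.25 + 20.25 + 56.25 = 132.75
|WN6|² = (1.5−4.5)² + (3.5−6)² + (5.5−5.5)² = 9 + 6.25 + 0 = 15.25
|WN7|² = (1.5−(-1.5))² + (3.5−(-2))² + (5.5−0.5)² = 9 + 30.25 + 25 = 64.25
|WN8|² = (1.5−6)² + (3.5−(-3))² + (5.5−5.5)² = 20.25 + 42.25 + 0 = 62.5
Sorted ascending: N3, N6, N4, N0, … — the third-nearest is N4.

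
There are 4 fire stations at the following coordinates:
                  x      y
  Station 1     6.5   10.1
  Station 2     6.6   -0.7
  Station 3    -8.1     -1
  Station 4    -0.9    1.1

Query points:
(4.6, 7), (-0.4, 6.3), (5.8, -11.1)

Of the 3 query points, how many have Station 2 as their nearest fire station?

(4.6, 7) — d² to each: Station 1:13.22, Station 2:63.29, Station 3:225.29, Station 4:65.06 → nearest is Station 1
(-0.4, 6.3) — d² to each: Station 1:62.05, Station 2:98, Station 3:112.58, Station 4:27.29 → nearest is Station 4
(5.8, -11.1) — d² to each: Station 1:449.93, Station 2:108.8, Station 3:295.22, Station 4:193.73 → nearest is Station 2
1 of the 3 points has Station 2 as nearest.

1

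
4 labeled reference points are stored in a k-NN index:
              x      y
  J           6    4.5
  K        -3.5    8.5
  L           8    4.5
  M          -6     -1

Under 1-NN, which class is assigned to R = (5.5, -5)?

Squared Euclidean distances:
|RJ|² = (5.5−6)² + (-5−4.5)² = 0.25 + 90.25 = 90.5
|RK|² = (5.5−(-3.5))² + (-5−8.5)² = 81 + 182.25 = 263.25
|RL|² = (5.5−8)² + (-5−4.5)² = 6.25 + 90.25 = 96.5
|RM|² = (5.5−(-6))² + (-5−(-1))² = 132.25 + 16 = 148.25
The smallest is to J, so R lies in the Voronoi region of J.

J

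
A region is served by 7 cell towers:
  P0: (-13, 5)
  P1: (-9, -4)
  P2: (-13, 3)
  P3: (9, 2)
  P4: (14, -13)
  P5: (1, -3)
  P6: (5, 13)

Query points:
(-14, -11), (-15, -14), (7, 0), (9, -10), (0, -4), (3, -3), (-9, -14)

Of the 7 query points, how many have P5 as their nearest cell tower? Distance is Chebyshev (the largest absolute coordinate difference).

2

(-14, -11) — d to each: P0:16, P1:7, P2:14, P3:23, P4:28, P5:15, P6:24 → nearest is P1
(-15, -14) — d to each: P0:19, P1:10, P2:17, P3:24, P4:29, P5:16, P6:27 → nearest is P1
(7, 0) — d to each: P0:20, P1:16, P2:20, P3:2, P4:13, P5:6, P6:13 → nearest is P3
(9, -10) — d to each: P0:22, P1:18, P2:22, P3:12, P4:5, P5:8, P6:23 → nearest is P4
(0, -4) — d to each: P0:13, P1:9, P2:13, P3:9, P4:14, P5:1, P6:17 → nearest is P5
(3, -3) — d to each: P0:16, P1:12, P2:16, P3:6, P4:11, P5:2, P6:16 → nearest is P5
(-9, -14) — d to each: P0:19, P1:10, P2:17, P3:18, P4:23, P5:11, P6:27 → nearest is P1
2 of the 7 points have P5 as nearest.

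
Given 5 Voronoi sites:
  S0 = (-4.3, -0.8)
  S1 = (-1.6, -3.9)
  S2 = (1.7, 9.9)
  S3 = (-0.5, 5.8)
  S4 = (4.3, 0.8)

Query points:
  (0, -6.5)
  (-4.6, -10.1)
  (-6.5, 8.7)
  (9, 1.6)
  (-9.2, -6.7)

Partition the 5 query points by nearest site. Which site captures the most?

S1

(0, -6.5) — d² to each: S0:50.98, S1:9.32, S2:271.85, S3:151.54, S4:71.78 → nearest is S1
(-4.6, -10.1) — d² to each: S0:86.58, S1:47.44, S2:439.69, S3:269.62, S4:198.02 → nearest is S1
(-6.5, 8.7) — d² to each: S0:95.09, S1:182.77, S2:68.68, S3:44.41, S4:179.05 → nearest is S3
(9, 1.6) — d² to each: S0:182.65, S1:142.61, S2:122.18, S3:107.89, S4:22.73 → nearest is S4
(-9.2, -6.7) — d² to each: S0:58.82, S1:65.6, S2:394.37, S3:231.94, S4:238.5 → nearest is S0
Tally — S0:1, S1:2, S3:1, S4:1. S1 captures the most (2).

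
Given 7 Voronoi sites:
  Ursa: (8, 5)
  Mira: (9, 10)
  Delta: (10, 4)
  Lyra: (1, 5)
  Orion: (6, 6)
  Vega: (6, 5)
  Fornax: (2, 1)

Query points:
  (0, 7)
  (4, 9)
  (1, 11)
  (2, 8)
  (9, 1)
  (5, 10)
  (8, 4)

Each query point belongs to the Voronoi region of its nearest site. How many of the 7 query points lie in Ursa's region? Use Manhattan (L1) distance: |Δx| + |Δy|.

(0, 7) — d to each: Ursa:10, Mira:12, Delta:13, Lyra:3, Orion:7, Vega:8, Fornax:8 → nearest is Lyra
(4, 9) — d to each: Ursa:8, Mira:6, Delta:11, Lyra:7, Orion:5, Vega:6, Fornax:10 → nearest is Orion
(1, 11) — d to each: Ursa:13, Mira:9, Delta:16, Lyra:6, Orion:10, Vega:11, Fornax:11 → nearest is Lyra
(2, 8) — d to each: Ursa:9, Mira:9, Delta:12, Lyra:4, Orion:6, Vega:7, Fornax:7 → nearest is Lyra
(9, 1) — d to each: Ursa:5, Mira:9, Delta:4, Lyra:12, Orion:8, Vega:7, Fornax:7 → nearest is Delta
(5, 10) — d to each: Ursa:8, Mira:4, Delta:11, Lyra:9, Orion:5, Vega:6, Fornax:12 → nearest is Mira
(8, 4) — d to each: Ursa:1, Mira:7, Delta:2, Lyra:8, Orion:4, Vega:3, Fornax:9 → nearest is Ursa
1 of the 7 points has Ursa as nearest.

1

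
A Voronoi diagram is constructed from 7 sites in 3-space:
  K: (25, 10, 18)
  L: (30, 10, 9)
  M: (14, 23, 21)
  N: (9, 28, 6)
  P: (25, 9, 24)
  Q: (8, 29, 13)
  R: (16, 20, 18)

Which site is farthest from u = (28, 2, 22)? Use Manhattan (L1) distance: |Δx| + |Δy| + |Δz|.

N

d(u,K) = |28−25| + |2−10| + |22−18| = 3 + 8 + 4 = 15
d(u,L) = |28−30| + |2−10| + |22−9| = 2 + 8 + 13 = 23
d(u,M) = |28−14| + |2−23| + |22−21| = 14 + 21 + 1 = 36
d(u,N) = |28−9| + |2−28| + |22−6| = 19 + 26 + 16 = 61
d(u,P) = |28−25| + |2−9| + |22−24| = 3 + 7 + 2 = 12
d(u,Q) = |28−8| + |2−29| + |22−13| = 20 + 27 + 9 = 56
d(u,R) = |28−16| + |2−20| + |22−18| = 12 + 18 + 4 = 34
The largest is to N.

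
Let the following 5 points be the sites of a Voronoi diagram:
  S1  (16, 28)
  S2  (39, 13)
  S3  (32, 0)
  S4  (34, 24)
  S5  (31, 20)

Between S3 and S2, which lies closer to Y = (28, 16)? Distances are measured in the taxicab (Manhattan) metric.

d(Y,S3) = |28−32| + |16−0| = 4 + 16 = 20
d(Y,S2) = |28−39| + |16−13| = 11 + 3 = 14
20 > 14, so S2 is closer.

S2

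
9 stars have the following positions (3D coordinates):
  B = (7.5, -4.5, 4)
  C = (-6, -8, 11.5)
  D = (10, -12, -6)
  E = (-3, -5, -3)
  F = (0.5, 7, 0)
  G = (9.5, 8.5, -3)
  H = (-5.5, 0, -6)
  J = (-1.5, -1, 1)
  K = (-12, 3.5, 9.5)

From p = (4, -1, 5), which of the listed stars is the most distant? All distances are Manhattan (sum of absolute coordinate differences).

D

d(p,B) = 3.5 + 3.5 + 1 = 8
d(p,C) = 10 + 7 + 6.5 = 23.5
d(p,D) = 6 + 11 + 11 = 28
d(p,E) = 7 + 4 + 8 = 19
d(p,F) = 3.5 + 8 + 5 = 16.5
d(p,G) = 5.5 + 9.5 + 8 = 23
d(p,H) = 9.5 + 1 + 11 = 21.5
d(p,J) = 5.5 + 0 + 4 = 9.5
d(p,K) = 16 + 4.5 + 4.5 = 25
The largest is to D.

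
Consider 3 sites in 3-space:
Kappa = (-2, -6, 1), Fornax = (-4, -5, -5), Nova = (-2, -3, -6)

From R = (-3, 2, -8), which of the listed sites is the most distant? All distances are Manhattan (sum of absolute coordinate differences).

Kappa

d(R, Kappa) = |-3−(-2)| + |2−(-6)| + |-8−1| = 1 + 8 + 9 = 18
d(R, Fornax) = |-3−(-4)| + |2−(-5)| + |-8−(-5)| = 1 + 7 + 3 = 11
d(R, Nova) = |-3−(-2)| + |2−(-3)| + |-8−(-6)| = 1 + 5 + 2 = 8
The largest is to Kappa.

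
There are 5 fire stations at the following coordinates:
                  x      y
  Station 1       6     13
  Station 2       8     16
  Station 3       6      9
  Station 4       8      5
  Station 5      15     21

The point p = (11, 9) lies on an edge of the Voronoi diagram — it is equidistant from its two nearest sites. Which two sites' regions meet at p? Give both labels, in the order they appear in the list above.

Squared distances from p to each site:
d²(p, Station 1) = (11−6)² + (9−13)² = 25 + 16 = 41
d²(p, Station 2) = (11−8)² + (9−16)² = 9 + 49 = 58
d²(p, Station 3) = (11−6)² + (9−9)² = 25 + 0 = 25
d²(p, Station 4) = (11−8)² + (9−5)² = 9 + 16 = 25
d²(p, Station 5) = (11−15)² + (9−21)² = 16 + 144 = 160
p is equidistant from Station 3 and Station 4 (both at squared distance 25), and every other site is strictly farther — so p lies on the Station 3–Station 4 Voronoi edge.

Station 3 and Station 4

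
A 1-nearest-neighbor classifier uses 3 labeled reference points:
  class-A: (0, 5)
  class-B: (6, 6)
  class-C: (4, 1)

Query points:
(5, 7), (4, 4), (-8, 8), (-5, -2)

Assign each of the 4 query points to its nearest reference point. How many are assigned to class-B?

2

(5, 7) — d² to each: class-A:29, class-B:2, class-C:37 → nearest is class-B
(4, 4) — d² to each: class-A:17, class-B:8, class-C:9 → nearest is class-B
(-8, 8) — d² to each: class-A:73, class-B:200, class-C:193 → nearest is class-A
(-5, -2) — d² to each: class-A:74, class-B:185, class-C:90 → nearest is class-A
2 of the 4 points have class-B as nearest.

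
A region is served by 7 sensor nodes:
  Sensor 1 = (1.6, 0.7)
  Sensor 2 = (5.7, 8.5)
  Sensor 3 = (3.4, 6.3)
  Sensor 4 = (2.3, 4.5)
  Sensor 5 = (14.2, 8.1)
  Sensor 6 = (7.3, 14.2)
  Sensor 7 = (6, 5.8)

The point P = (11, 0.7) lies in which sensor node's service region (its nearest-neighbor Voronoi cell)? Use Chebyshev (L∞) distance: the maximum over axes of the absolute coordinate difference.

Sensor 7

d(P, Sensor 1) = max(9.4, 0) = 9.4
d(P, Sensor 2) = max(5.3, 7.8) = 7.8
d(P, Sensor 3) = max(7.6, 5.6) = 7.6
d(P, Sensor 4) = max(8.7, 3.8) = 8.7
d(P, Sensor 5) = max(3.2, 7.4) = 7.4
d(P, Sensor 6) = max(3.7, 13.5) = 13.5
d(P, Sensor 7) = max(5, 5.1) = 5.1
Minimum is at Sensor 7.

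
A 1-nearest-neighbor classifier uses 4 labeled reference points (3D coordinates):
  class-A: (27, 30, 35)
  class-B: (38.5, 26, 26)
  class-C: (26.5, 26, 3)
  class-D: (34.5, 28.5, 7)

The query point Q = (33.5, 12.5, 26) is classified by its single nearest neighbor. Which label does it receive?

class-B

Squared Euclidean distances:
d²(Q, class-A) = (33.5−27)² + (12.5−30)² + (26−35)² = 42.25 + 306.25 + 81 = 429.5
d²(Q, class-B) = (33.5−38.5)² + (12.5−26)² + (26−26)² = 25 + 182.25 + 0 = 207.25
d²(Q, class-C) = (33.5−26.5)² + (12.5−26)² + (26−3)² = 49 + 182.25 + 529 = 760.25
d²(Q, class-D) = (33.5−34.5)² + (12.5−28.5)² + (26−7)² = 1 + 256 + 361 = 618
Minimum is at class-B.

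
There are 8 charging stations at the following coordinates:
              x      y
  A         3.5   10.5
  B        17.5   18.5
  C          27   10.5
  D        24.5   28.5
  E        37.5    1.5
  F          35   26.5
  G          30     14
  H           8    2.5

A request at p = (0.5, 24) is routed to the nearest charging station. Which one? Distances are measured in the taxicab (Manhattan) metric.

A

d(p,A) = |0.5−3.5| + |24−10.5| = 3 + 13.5 = 16.5
d(p,B) = |0.5−17.5| + |24−18.5| = 17 + 5.5 = 22.5
d(p,C) = |0.5−27| + |24−10.5| = 26.5 + 13.5 = 40
d(p,D) = |0.5−24.5| + |24−28.5| = 24 + 4.5 = 28.5
d(p,E) = |0.5−37.5| + |24−1.5| = 37 + 22.5 = 59.5
d(p,F) = |0.5−35| + |24−26.5| = 34.5 + 2.5 = 37
d(p,G) = |0.5−30| + |24−14| = 29.5 + 10 = 39.5
d(p,H) = |0.5−8| + |24−2.5| = 7.5 + 21.5 = 29
Minimum is at A.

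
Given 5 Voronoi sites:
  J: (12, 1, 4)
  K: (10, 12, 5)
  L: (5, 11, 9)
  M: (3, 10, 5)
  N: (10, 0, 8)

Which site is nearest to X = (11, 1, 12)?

N

Since √ is increasing, it suffices to compare squared distances:
|XJ|² = (11−12)² + (1−1)² + (12−4)² = 1 + 0 + 64 = 65
|XK|² = (11−10)² + (1−12)² + (12−5)² = 1 + 121 + 49 = 171
|XL|² = (11−5)² + (1−11)² + (12−9)² = 36 + 100 + 9 = 145
|XM|² = (11−3)² + (1−10)² + (12−5)² = 64 + 81 + 49 = 194
|XN|² = (11−10)² + (1−0)² + (12−8)² = 1 + 1 + 16 = 18
The smallest is to N, so X lies in the Voronoi region of N.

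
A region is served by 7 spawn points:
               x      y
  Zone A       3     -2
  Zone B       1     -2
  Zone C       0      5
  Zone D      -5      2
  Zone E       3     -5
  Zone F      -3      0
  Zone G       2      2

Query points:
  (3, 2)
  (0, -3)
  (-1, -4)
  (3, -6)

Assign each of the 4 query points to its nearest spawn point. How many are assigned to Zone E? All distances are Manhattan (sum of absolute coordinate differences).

1

(3, 2) — d to each: Zone A:4, Zone B:6, Zone C:6, Zone D:8, Zone E:7, Zone F:8, Zone G:1 → nearest is Zone G
(0, -3) — d to each: Zone A:4, Zone B:2, Zone C:8, Zone D:10, Zone E:5, Zone F:6, Zone G:7 → nearest is Zone B
(-1, -4) — d to each: Zone A:6, Zone B:4, Zone C:10, Zone D:10, Zone E:5, Zone F:6, Zone G:9 → nearest is Zone B
(3, -6) — d to each: Zone A:4, Zone B:6, Zone C:14, Zone D:16, Zone E:1, Zone F:12, Zone G:9 → nearest is Zone E
1 of the 4 points has Zone E as nearest.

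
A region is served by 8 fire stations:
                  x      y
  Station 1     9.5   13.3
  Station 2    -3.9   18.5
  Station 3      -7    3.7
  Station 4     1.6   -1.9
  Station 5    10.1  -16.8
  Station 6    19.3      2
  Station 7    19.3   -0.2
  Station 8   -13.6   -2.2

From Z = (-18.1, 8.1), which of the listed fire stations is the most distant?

Station 7

Since √ is increasing, it suffices to compare squared distances:
d²(Z, Station 1) = (-18.1−9.5)² + (8.1−13.3)² = 761.76 + 27.04 = 788.8
d²(Z, Station 2) = (-18.1−(-3.9))² + (8.1−18.5)² = 201.64 + 108.16 = 309.8
d²(Z, Station 3) = (-18.1−(-7))² + (8.1−3.7)² = 123.21 + 19.36 = 142.57
d²(Z, Station 4) = (-18.1−1.6)² + (8.1−(-1.9))² = 388.09 + 100 = 488.09
d²(Z, Station 5) = (-18.1−10.1)² + (8.1−(-16.8))² = 795.24 + 620.01 = 1415.25
d²(Z, Station 6) = (-18.1−19.3)² + (8.1−2)² = 1398.76 + 37.21 = 1435.97
d²(Z, Station 7) = (-18.1−19.3)² + (8.1−(-0.2))² = 1398.76 + 68.89 = 1467.65
d²(Z, Station 8) = (-18.1−(-13.6))² + (8.1−(-2.2))² = 20.25 + 106.09 = 126.34
The largest is to Station 7.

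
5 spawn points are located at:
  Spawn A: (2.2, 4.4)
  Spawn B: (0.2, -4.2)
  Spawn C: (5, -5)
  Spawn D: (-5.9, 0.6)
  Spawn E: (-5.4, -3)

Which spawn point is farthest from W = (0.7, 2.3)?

Spawn C

Since √ is increasing, it suffices to compare squared distances:
d²(W, Spawn A) = (0.7−2.2)² + (2.3−4.4)² = 2.25 + 4.41 = 6.66
d²(W, Spawn B) = (0.7−0.2)² + (2.3−(-4.2))² = 0.25 + 42.25 = 42.5
d²(W, Spawn C) = (0.7−5)² + (2.3−(-5))² = 18.49 + 53.29 = 71.78
d²(W, Spawn D) = (0.7−(-5.9))² + (2.3−0.6)² = 43.56 + 2.89 = 46.45
d²(W, Spawn E) = (0.7−(-5.4))² + (2.3−(-3))² = 37.21 + 28.09 = 65.3
The largest is to Spawn C.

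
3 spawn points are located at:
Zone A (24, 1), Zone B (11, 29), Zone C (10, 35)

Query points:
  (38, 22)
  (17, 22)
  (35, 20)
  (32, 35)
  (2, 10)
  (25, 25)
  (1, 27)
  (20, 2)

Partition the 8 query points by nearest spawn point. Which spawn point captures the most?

(38, 22) — d² to each: Zone A:637, Zone B:778, Zone C:953 → nearest is Zone A
(17, 22) — d² to each: Zone A:490, Zone B:85, Zone C:218 → nearest is Zone B
(35, 20) — d² to each: Zone A:482, Zone B:657, Zone C:850 → nearest is Zone A
(32, 35) — d² to each: Zone A:1220, Zone B:477, Zone C:484 → nearest is Zone B
(2, 10) — d² to each: Zone A:565, Zone B:442, Zone C:689 → nearest is Zone B
(25, 25) — d² to each: Zone A:577, Zone B:212, Zone C:325 → nearest is Zone B
(1, 27) — d² to each: Zone A:1205, Zone B:104, Zone C:145 → nearest is Zone B
(20, 2) — d² to each: Zone A:17, Zone B:810, Zone C:1189 → nearest is Zone A
Tally — Zone A:3, Zone B:5. Zone B captures the most (5).

Zone B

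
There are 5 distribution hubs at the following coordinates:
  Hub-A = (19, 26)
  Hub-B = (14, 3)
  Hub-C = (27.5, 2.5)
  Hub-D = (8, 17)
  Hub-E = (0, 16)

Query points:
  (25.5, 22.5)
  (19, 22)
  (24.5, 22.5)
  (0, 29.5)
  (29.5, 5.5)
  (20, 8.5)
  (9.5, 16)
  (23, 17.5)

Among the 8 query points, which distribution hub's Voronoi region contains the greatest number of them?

Hub-A

(25.5, 22.5) — d² to each: Hub-A:54.5, Hub-B:512.5, Hub-C:404, Hub-D:336.5, Hub-E:692.5 → nearest is Hub-A
(19, 22) — d² to each: Hub-A:16, Hub-B:386, Hub-C:452.5, Hub-D:146, Hub-E:397 → nearest is Hub-A
(24.5, 22.5) — d² to each: Hub-A:42.5, Hub-B:490.5, Hub-C:409, Hub-D:302.5, Hub-E:642.5 → nearest is Hub-A
(0, 29.5) — d² to each: Hub-A:373.25, Hub-B:898.25, Hub-C:1485.25, Hub-D:220.25, Hub-E:182.25 → nearest is Hub-E
(29.5, 5.5) — d² to each: Hub-A:530.5, Hub-B:246.5, Hub-C:13, Hub-D:594.5, Hub-E:980.5 → nearest is Hub-C
(20, 8.5) — d² to each: Hub-A:307.25, Hub-B:66.25, Hub-C:92.25, Hub-D:216.25, Hub-E:456.25 → nearest is Hub-B
(9.5, 16) — d² to each: Hub-A:190.25, Hub-B:189.25, Hub-C:506.25, Hub-D:3.25, Hub-E:90.25 → nearest is Hub-D
(23, 17.5) — d² to each: Hub-A:88.25, Hub-B:291.25, Hub-C:245.25, Hub-D:225.25, Hub-E:531.25 → nearest is Hub-A
Tally — Hub-A:4, Hub-B:1, Hub-C:1, Hub-D:1, Hub-E:1. Hub-A captures the most (4).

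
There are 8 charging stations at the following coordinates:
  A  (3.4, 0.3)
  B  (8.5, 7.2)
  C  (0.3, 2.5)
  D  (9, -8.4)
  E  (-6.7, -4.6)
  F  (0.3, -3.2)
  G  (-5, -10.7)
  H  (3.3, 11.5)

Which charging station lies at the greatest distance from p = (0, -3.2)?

H

Since √ is increasing, it suffices to compare squared distances:
|pA|² = 11.56 + 12.25 = 23.81
|pB|² = 72.25 + 108.16 = 180.41
|pC|² = 0.09 + 32.49 = 32.58
|pD|² = 81 + 27.04 = 108.04
|pE|² = 44.89 + 1.96 = 46.85
|pF|² = 0.09 + 0 = 0.09
|pG|² = 25 + 56.25 = 81.25
|pH|² = 10.89 + 216.09 = 226.98
The largest is to H.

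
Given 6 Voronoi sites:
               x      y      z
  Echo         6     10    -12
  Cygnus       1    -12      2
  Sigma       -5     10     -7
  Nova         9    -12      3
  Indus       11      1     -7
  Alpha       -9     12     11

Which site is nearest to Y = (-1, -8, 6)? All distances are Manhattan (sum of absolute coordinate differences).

Cygnus

d(Y, Echo) = |-1−6| + |-8−10| + |6−(-12)| = 7 + 18 + 18 = 43
d(Y, Cygnus) = |-1−1| + |-8−(-12)| + |6−2| = 2 + 4 + 4 = 10
d(Y, Sigma) = |-1−(-5)| + |-8−10| + |6−(-7)| = 4 + 18 + 13 = 35
d(Y, Nova) = |-1−9| + |-8−(-12)| + |6−3| = 10 + 4 + 3 = 17
d(Y, Indus) = |-1−11| + |-8−1| + |6−(-7)| = 12 + 9 + 13 = 34
d(Y, Alpha) = |-1−(-9)| + |-8−12| + |6−11| = 8 + 20 + 5 = 33
Cygnus is nearest.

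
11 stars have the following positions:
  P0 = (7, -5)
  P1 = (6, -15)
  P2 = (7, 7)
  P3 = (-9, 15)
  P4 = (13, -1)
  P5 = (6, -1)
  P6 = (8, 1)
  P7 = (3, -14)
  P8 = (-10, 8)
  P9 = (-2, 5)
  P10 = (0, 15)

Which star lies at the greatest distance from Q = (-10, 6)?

P1

Compare squared distances (the ordering matches that of the actual distances):
|QP0|² = (-10−7)² + (6−(-5))² = 289 + 121 = 410
|QP1|² = (-10−6)² + (6−(-15))² = 256 + 441 = 697
|QP2|² = (-10−7)² + (6−7)² = 289 + 1 = 290
|QP3|² = (-10−(-9))² + (6−15)² = 1 + 81 = 82
|QP4|² = (-10−13)² + (6−(-1))² = 529 + 49 = 578
|QP5|² = (-10−6)² + (6−(-1))² = 256 + 49 = 305
|QP6|² = (-10−8)² + (6−1)² = 324 + 25 = 349
|QP7|² = (-10−3)² + (6−(-14))² = 169 + 400 = 569
|QP8|² = (-10−(-10))² + (6−8)² = 0 + 4 = 4
|QP9|² = (-10−(-2))² + (6−5)² = 64 + 1 = 65
d²(Q, P10) = (-10−0)² + (6−15)² = 100 + 81 = 181
The largest is to P1.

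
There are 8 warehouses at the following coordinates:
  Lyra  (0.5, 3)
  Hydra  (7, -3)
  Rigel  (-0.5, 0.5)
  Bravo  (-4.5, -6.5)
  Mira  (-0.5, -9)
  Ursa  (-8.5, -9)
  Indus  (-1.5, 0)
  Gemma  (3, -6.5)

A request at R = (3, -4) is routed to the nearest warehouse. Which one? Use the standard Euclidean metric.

Gemma

Squared Euclidean distances:
d²(R, Lyra) = 6.25 + 49 = 55.25
d²(R, Hydra) = 16 + 1 = 17
d²(R, Rigel) = 12.25 + 20.25 = 32.5
d²(R, Bravo) = 56.25 + 6.25 = 62.5
d²(R, Mira) = 12.25 + 25 = 37.25
d²(R, Ursa) = 132.25 + 25 = 157.25
d²(R, Indus) = 20.25 + 16 = 36.25
d²(R, Gemma) = 0 + 6.25 = 6.25
Minimum is at Gemma.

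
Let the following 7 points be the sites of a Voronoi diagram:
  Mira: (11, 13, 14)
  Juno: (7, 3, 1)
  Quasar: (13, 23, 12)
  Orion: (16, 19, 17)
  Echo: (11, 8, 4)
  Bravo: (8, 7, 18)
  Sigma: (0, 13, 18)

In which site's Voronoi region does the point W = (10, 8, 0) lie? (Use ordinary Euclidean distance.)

Echo

Compare squared distances (the ordering matches that of the actual distances):
d²(W, Mira) = 1 + 25 + 196 = 222
d²(W, Juno) = 9 + 25 + 1 = 35
d²(W, Quasar) = 9 + 225 + 144 = 378
d²(W, Orion) = 36 + 121 + 289 = 446
d²(W, Echo) = 1 + 0 + 16 = 17
d²(W, Bravo) = 4 + 1 + 324 = 329
d²(W, Sigma) = 100 + 25 + 324 = 449
The smallest is to Echo, so W lies in the Voronoi region of Echo.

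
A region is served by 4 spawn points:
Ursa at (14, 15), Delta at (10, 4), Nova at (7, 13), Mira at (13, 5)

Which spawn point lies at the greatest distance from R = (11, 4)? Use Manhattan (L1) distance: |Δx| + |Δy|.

d(R, Ursa) = 3 + 11 = 14
d(R, Delta) = 1 + 0 = 1
d(R, Nova) = 4 + 9 = 13
d(R, Mira) = 2 + 1 = 3
The largest is to Ursa.

Ursa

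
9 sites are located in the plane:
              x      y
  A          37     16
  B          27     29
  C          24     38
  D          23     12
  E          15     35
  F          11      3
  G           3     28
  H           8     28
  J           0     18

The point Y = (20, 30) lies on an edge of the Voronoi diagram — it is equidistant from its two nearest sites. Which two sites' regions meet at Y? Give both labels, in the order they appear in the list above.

Squared distances from Y to each site:
|YA|² = (20−37)² + (30−16)² = 289 + 196 = 485
|YB|² = (20−27)² + (30−29)² = 49 + 1 = 50
|YC|² = (20−24)² + (30−38)² = 16 + 64 = 80
|YD|² = (20−23)² + (30−12)² = 9 + 324 = 333
|YE|² = (20−15)² + (30−35)² = 25 + 25 = 50
|YF|² = (20−11)² + (30−3)² = 81 + 729 = 810
|YG|² = (20−3)² + (30−28)² = 289 + 4 = 293
|YH|² = (20−8)² + (30−28)² = 144 + 4 = 148
|YJ|² = (20−0)² + (30−18)² = 400 + 144 = 544
Y is equidistant from B and E (both at squared distance 50), and every other site is strictly farther — so Y lies on the B–E Voronoi edge.

B and E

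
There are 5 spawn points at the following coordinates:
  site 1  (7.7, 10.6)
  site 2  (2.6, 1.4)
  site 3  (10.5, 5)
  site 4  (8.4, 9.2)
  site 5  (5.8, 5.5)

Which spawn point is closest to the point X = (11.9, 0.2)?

Compare squared distances (the ordering matches that of the actual distances):
d²(X, site 1) = (11.9−7.7)² + (0.2−10.6)² = 17.64 + 108.16 = 125.8
d²(X, site 2) = (11.9−2.6)² + (0.2−1.4)² = 86.49 + 1.44 = 87.93
d²(X, site 3) = (11.9−10.5)² + (0.2−5)² = 1.96 + 23.04 = 25
d²(X, site 4) = (11.9−8.4)² + (0.2−9.2)² = 12.25 + 81 = 93.25
d²(X, site 5) = (11.9−5.8)² + (0.2−5.5)² = 37.21 + 28.09 = 65.3
The smallest is to site 3, so X lies in the Voronoi region of site 3.

site 3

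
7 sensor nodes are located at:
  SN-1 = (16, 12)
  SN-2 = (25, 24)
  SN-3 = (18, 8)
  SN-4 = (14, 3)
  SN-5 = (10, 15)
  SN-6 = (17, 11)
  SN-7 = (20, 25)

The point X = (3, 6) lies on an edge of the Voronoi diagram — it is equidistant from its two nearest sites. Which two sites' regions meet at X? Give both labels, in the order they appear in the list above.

Squared distances from X to each site:
d²(X, SN-1) = (3−16)² + (6−12)² = 169 + 36 = 205
d²(X, SN-2) = (3−25)² + (6−24)² = 484 + 324 = 808
d²(X, SN-3) = (3−18)² + (6−8)² = 225 + 4 = 229
d²(X, SN-4) = (3−14)² + (6−3)² = 121 + 9 = 130
d²(X, SN-5) = (3−10)² + (6−15)² = 49 + 81 = 130
d²(X, SN-6) = (3−17)² + (6−11)² = 196 + 25 = 221
d²(X, SN-7) = (3−20)² + (6−25)² = 289 + 361 = 650
X is equidistant from SN-4 and SN-5 (both at squared distance 130), and every other site is strictly farther — so X lies on the SN-4–SN-5 Voronoi edge.

SN-4 and SN-5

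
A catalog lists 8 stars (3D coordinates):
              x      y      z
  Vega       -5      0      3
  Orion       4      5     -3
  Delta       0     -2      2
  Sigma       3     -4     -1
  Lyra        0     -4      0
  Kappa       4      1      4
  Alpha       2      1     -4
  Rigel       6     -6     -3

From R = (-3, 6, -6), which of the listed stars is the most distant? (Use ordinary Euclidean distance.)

Since √ is increasing, it suffices to compare squared distances:
d²(R, Vega) = (-3−(-5))² + (6−0)² + (-6−3)² = 4 + 36 + 81 = 121
d²(R, Orion) = (-3−4)² + (6−5)² + (-6−(-3))² = 49 + 1 + 9 = 59
d²(R, Delta) = (-3−0)² + (6−(-2))² + (-6−2)² = 9 + 64 + 64 = 137
d²(R, Sigma) = (-3−3)² + (6−(-4))² + (-6−(-1))² = 36 + 100 + 25 = 161
d²(R, Lyra) = (-3−0)² + (6−(-4))² + (-6−0)² = 9 + 100 + 36 = 145
d²(R, Kappa) = (-3−4)² + (6−1)² + (-6−4)² = 49 + 25 + 100 = 174
d²(R, Alpha) = (-3−2)² + (6−1)² + (-6−(-4))² = 25 + 25 + 4 = 54
d²(R, Rigel) = (-3−6)² + (6−(-6))² + (-6−(-3))² = 81 + 144 + 9 = 234
The largest is to Rigel.

Rigel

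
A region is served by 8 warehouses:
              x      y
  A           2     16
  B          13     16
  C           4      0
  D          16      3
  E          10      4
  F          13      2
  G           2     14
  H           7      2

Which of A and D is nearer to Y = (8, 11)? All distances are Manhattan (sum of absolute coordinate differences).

A

d(Y,A) = |8−2| + |11−16| = 6 + 5 = 11
d(Y,D) = |8−16| + |11−3| = 8 + 8 = 16
11 < 16, so A is closer.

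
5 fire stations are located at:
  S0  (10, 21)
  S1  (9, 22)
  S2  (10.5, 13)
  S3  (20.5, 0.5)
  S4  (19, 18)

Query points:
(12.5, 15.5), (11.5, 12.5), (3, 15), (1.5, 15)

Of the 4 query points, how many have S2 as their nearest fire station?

4

(12.5, 15.5) — d² to each: S0:36.5, S1:54.5, S2:10.25, S3:289, S4:48.5 → nearest is S2
(11.5, 12.5) — d² to each: S0:74.5, S1:96.5, S2:1.25, S3:225, S4:86.5 → nearest is S2
(3, 15) — d² to each: S0:85, S1:85, S2:60.25, S3:516.5, S4:265 → nearest is S2
(1.5, 15) — d² to each: S0:108.25, S1:105.25, S2:85, S3:571.25, S4:315.25 → nearest is S2
4 of the 4 points have S2 as nearest.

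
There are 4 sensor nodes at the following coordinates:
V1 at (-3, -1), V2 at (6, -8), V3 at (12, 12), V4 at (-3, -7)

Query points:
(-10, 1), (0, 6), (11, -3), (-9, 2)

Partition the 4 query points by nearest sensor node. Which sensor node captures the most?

V1

(-10, 1) — d² to each: V1:53, V2:337, V3:605, V4:113 → nearest is V1
(0, 6) — d² to each: V1:58, V2:232, V3:180, V4:178 → nearest is V1
(11, -3) — d² to each: V1:200, V2:50, V3:226, V4:212 → nearest is V2
(-9, 2) — d² to each: V1:45, V2:325, V3:541, V4:117 → nearest is V1
Tally — V1:3, V2:1. V1 captures the most (3).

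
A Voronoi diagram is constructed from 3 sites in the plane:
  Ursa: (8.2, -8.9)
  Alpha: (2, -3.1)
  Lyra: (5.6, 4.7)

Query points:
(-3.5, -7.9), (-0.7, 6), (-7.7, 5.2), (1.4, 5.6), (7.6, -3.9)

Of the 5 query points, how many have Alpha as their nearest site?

2

(-3.5, -7.9) — d² to each: Ursa:137.89, Alpha:53.29, Lyra:241.57 → nearest is Alpha
(-0.7, 6) — d² to each: Ursa:301.22, Alpha:90.1, Lyra:41.38 → nearest is Lyra
(-7.7, 5.2) — d² to each: Ursa:451.62, Alpha:162.98, Lyra:177.14 → nearest is Alpha
(1.4, 5.6) — d² to each: Ursa:256.49, Alpha:76.05, Lyra:18.45 → nearest is Lyra
(7.6, -3.9) — d² to each: Ursa:25.36, Alpha:32, Lyra:77.96 → nearest is Ursa
2 of the 5 points have Alpha as nearest.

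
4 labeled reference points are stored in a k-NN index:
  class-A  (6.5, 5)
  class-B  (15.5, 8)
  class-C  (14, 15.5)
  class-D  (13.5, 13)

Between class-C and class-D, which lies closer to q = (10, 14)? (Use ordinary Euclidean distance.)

Compare squared distances:
d²(q, class-C) = (10−14)² + (14−15.5)² = 16 + 2.25 = 18.25
d²(q, class-D) = (10−13.5)² + (14−13)² = 12.25 + 1 = 13.25
18.25 > 13.25, so class-D is closer.

class-D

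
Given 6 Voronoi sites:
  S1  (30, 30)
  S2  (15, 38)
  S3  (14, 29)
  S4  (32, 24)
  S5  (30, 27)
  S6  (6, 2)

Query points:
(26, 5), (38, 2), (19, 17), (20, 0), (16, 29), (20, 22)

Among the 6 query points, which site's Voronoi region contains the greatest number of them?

(26, 5) — d² to each: S1:641, S2:1210, S3:720, S4:397, S5:500, S6:409 → nearest is S4
(38, 2) — d² to each: S1:848, S2:1825, S3:1305, S4:520, S5:689, S6:1024 → nearest is S4
(19, 17) — d² to each: S1:290, S2:457, S3:169, S4:218, S5:221, S6:394 → nearest is S3
(20, 0) — d² to each: S1:1000, S2:1469, S3:877, S4:720, S5:829, S6:200 → nearest is S6
(16, 29) — d² to each: S1:197, S2:82, S3:4, S4:281, S5:200, S6:829 → nearest is S3
(20, 22) — d² to each: S1:164, S2:281, S3:85, S4:148, S5:125, S6:596 → nearest is S3
Tally — S3:3, S4:2, S6:1. S3 captures the most (3).

S3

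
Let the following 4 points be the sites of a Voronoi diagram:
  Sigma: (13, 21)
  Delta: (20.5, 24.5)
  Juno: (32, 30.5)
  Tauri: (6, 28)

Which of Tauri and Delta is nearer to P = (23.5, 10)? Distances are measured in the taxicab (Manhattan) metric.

Delta

d(P, Tauri) = |23.5−6| + |10−28| = 17.5 + 18 = 35.5
d(P, Delta) = |23.5−20.5| + |10−24.5| = 3 + 14.5 = 17.5
35.5 > 17.5, so Delta is closer.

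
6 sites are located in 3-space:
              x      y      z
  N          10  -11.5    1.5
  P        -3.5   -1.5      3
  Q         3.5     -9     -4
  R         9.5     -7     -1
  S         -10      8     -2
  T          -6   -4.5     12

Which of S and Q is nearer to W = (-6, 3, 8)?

Compare squared distances:
|WS|² = (-6−(-10))² + (3−8)² + (8−(-2))² = 16 + 25 + 100 = 141
|WQ|² = (-6−3.5)² + (3−(-9))² + (8−(-4))² = 90.25 + 144 + 144 = 378.25
141 < 378.25, so S is closer.

S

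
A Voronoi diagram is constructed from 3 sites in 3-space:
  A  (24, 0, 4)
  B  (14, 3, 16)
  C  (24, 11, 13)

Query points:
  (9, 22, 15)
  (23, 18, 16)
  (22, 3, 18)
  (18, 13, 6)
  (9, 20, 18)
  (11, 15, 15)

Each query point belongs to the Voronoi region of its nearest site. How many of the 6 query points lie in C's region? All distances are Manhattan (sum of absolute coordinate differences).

2

(9, 22, 15) — d to each: A:48, B:25, C:28 → nearest is B
(23, 18, 16) — d to each: A:31, B:24, C:11 → nearest is C
(22, 3, 18) — d to each: A:19, B:10, C:15 → nearest is B
(18, 13, 6) — d to each: A:21, B:24, C:15 → nearest is C
(9, 20, 18) — d to each: A:49, B:24, C:29 → nearest is B
(11, 15, 15) — d to each: A:39, B:16, C:19 → nearest is B
2 of the 6 points have C as nearest.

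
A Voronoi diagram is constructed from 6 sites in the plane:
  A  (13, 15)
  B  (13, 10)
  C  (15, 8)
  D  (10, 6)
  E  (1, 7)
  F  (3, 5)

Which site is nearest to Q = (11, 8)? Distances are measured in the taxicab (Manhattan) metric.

d(Q,A) = |11−13| + |8−15| = 2 + 7 = 9
d(Q,B) = |11−13| + |8−10| = 2 + 2 = 4
d(Q,C) = |11−15| + |8−8| = 4 + 0 = 4
d(Q,D) = |11−10| + |8−6| = 1 + 2 = 3
d(Q,E) = |11−1| + |8−7| = 10 + 1 = 11
d(Q,F) = |11−3| + |8−5| = 8 + 3 = 11
D is nearest.

D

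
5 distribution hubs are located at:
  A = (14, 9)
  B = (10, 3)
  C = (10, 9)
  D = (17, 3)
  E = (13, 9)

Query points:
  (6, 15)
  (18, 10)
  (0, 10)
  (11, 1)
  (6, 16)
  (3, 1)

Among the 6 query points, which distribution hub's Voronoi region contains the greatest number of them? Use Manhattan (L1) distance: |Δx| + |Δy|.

C

(6, 15) — d to each: A:14, B:16, C:10, D:23, E:13 → nearest is C
(18, 10) — d to each: A:5, B:15, C:9, D:8, E:6 → nearest is A
(0, 10) — d to each: A:15, B:17, C:11, D:24, E:14 → nearest is C
(11, 1) — d to each: A:11, B:3, C:9, D:8, E:10 → nearest is B
(6, 16) — d to each: A:15, B:17, C:11, D:24, E:14 → nearest is C
(3, 1) — d to each: A:19, B:9, C:15, D:16, E:18 → nearest is B
Tally — A:1, B:2, C:3. C captures the most (3).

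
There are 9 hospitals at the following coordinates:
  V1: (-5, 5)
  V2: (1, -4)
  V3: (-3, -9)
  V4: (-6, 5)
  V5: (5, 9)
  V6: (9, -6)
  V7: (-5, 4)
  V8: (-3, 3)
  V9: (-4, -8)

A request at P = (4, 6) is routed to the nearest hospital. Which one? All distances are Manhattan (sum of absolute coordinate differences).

V5

d(P,V1) = |4−(-5)| + |6−5| = 9 + 1 = 10
d(P,V2) = |4−1| + |6−(-4)| = 3 + 10 = 13
d(P,V3) = |4−(-3)| + |6−(-9)| = 7 + 15 = 22
d(P,V4) = |4−(-6)| + |6−5| = 10 + 1 = 11
d(P,V5) = |4−5| + |6−9| = 1 + 3 = 4
d(P,V6) = |4−9| + |6−(-6)| = 5 + 12 = 17
d(P,V7) = |4−(-5)| + |6−4| = 9 + 2 = 11
d(P,V8) = |4−(-3)| + |6−3| = 7 + 3 = 10
d(P,V9) = |4−(-4)| + |6−(-8)| = 8 + 14 = 22
The smallest is to V5, so P lies in the Voronoi region of V5.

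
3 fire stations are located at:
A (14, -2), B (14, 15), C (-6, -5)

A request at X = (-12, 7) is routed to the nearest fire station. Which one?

Squared Euclidean distances:
|XA|² = (-12−14)² + (7−(-2))² = 676 + 81 = 757
|XB|² = (-12−14)² + (7−15)² = 676 + 64 = 740
|XC|² = (-12−(-6))² + (7−(-5))² = 36 + 144 = 180
The smallest is to C, so X lies in the Voronoi region of C.

C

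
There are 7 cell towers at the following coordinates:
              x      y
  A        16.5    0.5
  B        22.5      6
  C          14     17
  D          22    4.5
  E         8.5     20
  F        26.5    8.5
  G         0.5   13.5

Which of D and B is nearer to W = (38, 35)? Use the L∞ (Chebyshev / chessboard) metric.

d(W,D) = max(16, 30.5) = 30.5
d(W,B) = max(15.5, 29) = 29
30.5 > 29, so B is closer.

B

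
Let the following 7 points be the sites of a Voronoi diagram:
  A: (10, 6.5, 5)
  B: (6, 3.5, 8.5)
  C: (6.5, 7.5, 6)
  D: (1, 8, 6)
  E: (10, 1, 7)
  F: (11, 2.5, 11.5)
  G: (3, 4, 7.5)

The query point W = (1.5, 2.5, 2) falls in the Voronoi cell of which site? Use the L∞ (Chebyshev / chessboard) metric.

d(W,A) = max(8.5, 4, 3) = 8.5
d(W,B) = max(4.5, 1, 6.5) = 6.5
d(W,C) = max(5, 5, 4) = 5
d(W,D) = max(0.5, 5.5, 4) = 5.5
d(W,E) = max(8.5, 1.5, 5) = 8.5
d(W,F) = max(9.5, 0, 9.5) = 9.5
d(W,G) = max(1.5, 1.5, 5.5) = 5.5
The smallest is to C, so W lies in the Voronoi region of C.

C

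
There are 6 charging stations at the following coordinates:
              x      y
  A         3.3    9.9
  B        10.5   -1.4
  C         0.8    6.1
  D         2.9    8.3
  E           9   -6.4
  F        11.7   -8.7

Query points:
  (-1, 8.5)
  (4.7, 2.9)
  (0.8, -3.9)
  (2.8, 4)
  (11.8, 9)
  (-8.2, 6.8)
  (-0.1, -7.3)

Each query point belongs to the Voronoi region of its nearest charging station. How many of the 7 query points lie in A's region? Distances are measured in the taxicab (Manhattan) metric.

(-1, 8.5) — d to each: A:5.7, B:21.4, C:4.2, D:4.1, E:24.9, F:29.9 → nearest is D
(4.7, 2.9) — d to each: A:8.4, B:10.1, C:7.1, D:7.2, E:13.6, F:18.6 → nearest is C
(0.8, -3.9) — d to each: A:16.3, B:12.2, C:10, D:14.3, E:10.7, F:15.7 → nearest is C
(2.8, 4) — d to each: A:6.4, B:13.1, C:4.1, D:4.4, E:16.6, F:21.6 → nearest is C
(11.8, 9) — d to each: A:9.4, B:11.7, C:13.9, D:9.6, E:18.2, F:17.8 → nearest is A
(-8.2, 6.8) — d to each: A:14.6, B:26.9, C:9.7, D:12.6, E:30.4, F:35.4 → nearest is C
(-0.1, -7.3) — d to each: A:20.6, B:16.5, C:14.3, D:18.6, E:10, F:13.2 → nearest is E
1 of the 7 points has A as nearest.

1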